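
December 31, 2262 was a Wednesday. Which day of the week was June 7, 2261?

Count forward from the earlier date (June 7, 2261) to the later (December 31, 2262):
June 2261: 30 − 7 = 23 days remain.
Then 17 full months totalling 518 days.
December 1–31, 2262: 31 days.
Total: 23 + 518 + 31 = 572 days.
572 mod 7 = 5, so 5 days before Wednesday is Friday.

Friday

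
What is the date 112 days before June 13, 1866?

February 21, 1866

Count 112 days before June 13, 1866:
February 1866: 28 − 21 = 7 days remain (1866 is not a leap year, so February has 28 days).
Then March (31), April (30), May (31): 31 + 30 + 31 = 92 days.
June 1–13, 1866: 13 days.
Total: 7 + 92 + 13 = 112 days.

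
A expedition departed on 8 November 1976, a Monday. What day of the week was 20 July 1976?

Tuesday

Count forward from the earlier date (July 20, 1976) to the later (November 8, 1976):
July 1976: 31 − 20 = 11 days remain.
Then August (31), September (30), October (31): 31 + 30 + 31 = 92 days.
November 1–8, 1976: 8 days.
Total: 11 + 92 + 8 = 111 days.
111 mod 7 = 6, so 6 days before Monday is Tuesday.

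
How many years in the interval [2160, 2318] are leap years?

Years divisible by 4: 2160, 2164, …, 2316 — 40 in all.
Of these, 2200, 2300 are divisible by 100 but not 400, so not leap.
Leap years: 40 − 2 = 38.

38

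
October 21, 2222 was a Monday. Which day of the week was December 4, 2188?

Thursday

Count forward from the earlier date (December 4, 2188) to the later (October 21, 2222):
Day-of-year of December 4, 2188: 339.
Day-of-year of October 21, 2222: 294.
2188 has 366 days, so 366 − 339 = 27 days remain in 2188.
Full years 2189–2221: 26 common + 7 leap = 26×365 + 7×366 = 12052 days.
Total: 27 + 12052 + 294 = 12373 days.
12373 mod 7 = 4, so 4 days before Monday is Thursday.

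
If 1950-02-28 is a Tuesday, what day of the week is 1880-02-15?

Count forward from the earlier date (February 15, 1880) to the later (February 28, 1950):
Day-of-year of February 15, 1880: 46.
Day-of-year of February 28, 1950: 59.
1880 has 366 days, so 366 − 46 = 320 days remain in 1880.
Full years 1881–1949: 53 common + 16 leap = 53×365 + 16×366 = 25201 days.
Total: 320 + 25201 + 59 = 25580 days.
25580 mod 7 = 2, so 2 days before Tuesday is Sunday.

Sunday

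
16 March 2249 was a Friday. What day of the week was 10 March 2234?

Count forward from the earlier date (March 10, 2234) to the later (March 16, 2249):
From March 10, 2234 to March 10, 2249: 15 years, of which 4 contain a Feb 29 — 11×365 + 4×366 = 5479 days.
Within March 2249: 16 − 10 = 6 days.
Total: 5485 days.
5485 mod 7 = 4, so 4 days before Friday is Monday.

Monday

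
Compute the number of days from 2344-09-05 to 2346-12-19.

September 5, 2344 → September 5, 2345: 365 days.
September 5, 2345 → September 5, 2346: 365 days.
September 2346: 30 − 5 = 25 days remain.
Then October (31), November (30): 31 + 30 = 61 days.
December 1–19, 2346: 19 days.
Residual: 105 days.
Total: 835 days.

835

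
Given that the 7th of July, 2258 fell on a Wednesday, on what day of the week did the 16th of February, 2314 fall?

From July 7, 2258 to July 7, 2313: 55 years, of which 13 contain a Feb 29 — 42×365 + 13×366 = 20088 days.
(2300 is not a leap year (divisible by 100 but not 400).)
July 2313: 31 − 7 = 24 days remain.
Then August (31), September (30), October (31), November (30), December (31), January (31): 31 + 30 + 31 + 30 + 31 + 31 = 184 days.
February 1–16, 2314: 16 days (2314 is not a leap year).
Residual: 224 days.
Total: 20312 days.
20312 mod 7 = 5, so 5 days after Wednesday is Monday.

Monday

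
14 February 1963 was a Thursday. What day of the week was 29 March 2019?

Friday

From February 14, 1963 to February 14, 2019: 56 years, of which 14 contain a Feb 29 — 42×365 + 14×366 = 20454 days.
(2000 is a leap year (divisible by 400).)
February 2019: 28 − 14 = 14 days remain (2019 is not a leap year, so February has 28 days).
March 1–29, 2019: 29 days.
Residual: 43 days.
Total: 20497 days.
20497 mod 7 = 1, so 1 day after Thursday is Friday.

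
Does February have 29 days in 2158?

2158 is not a leap year.

No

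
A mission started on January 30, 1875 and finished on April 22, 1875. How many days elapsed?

January 1875: 31 − 30 = 1 day remains.
Then February 1875 (28), March (31): 28 + 31 = 59 days.
April 1–22, 1875: 22 days.
Total: 1 + 59 + 22 = 82 days.

82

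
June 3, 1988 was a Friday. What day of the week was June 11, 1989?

June 1988: 30 − 3 = 27 days remain.
Then 11 full months totalling 335 days.
June 1–11, 1989: 11 days.
Total: 27 + 335 + 11 = 373 days.
373 mod 7 = 2, so 2 days after Friday is Sunday.

Sunday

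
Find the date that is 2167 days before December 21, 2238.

January 14, 2233

Count 2167 days before December 21, 2238:
January 14, 2233 → January 14, 2234: 365 days.
January 14, 2234 → January 14, 2235: 365 days.
January 14, 2235 → January 14, 2236: 365 days.
January 14, 2236 → January 14, 2237: 366 days (2236 is a leap year).
January 14, 2237 → January 14, 2238: 365 days.
January 2238: 31 − 14 = 17 days remain.
Then 10 full months totalling 303 days.
December 1–21, 2238: 21 days.
Residual: 341 days.
Total: 2167 days.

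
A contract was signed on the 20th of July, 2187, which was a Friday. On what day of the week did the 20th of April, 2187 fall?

Count forward from the earlier date (April 20, 2187) to the later (July 20, 2187):
April 2187: 30 − 20 = 10 days remain.
Then May (31), June (30): 31 + 30 = 61 days.
July 1–20, 2187: 20 days.
Total: 10 + 61 + 20 = 91 days.
91 is a multiple of 7, so the 20th of April, 2187 falls on the same weekday: Friday.

Friday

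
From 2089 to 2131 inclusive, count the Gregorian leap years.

Years divisible by 4 in [2089, 2131]: 2092, 2096, 2100, 2104, 2108, 2112, 2116, 2120, 2124, 2128.
Of these, 2100 is divisible by 100 but not 400, so not leap.
Leap years: 10 − 1 = 9.

9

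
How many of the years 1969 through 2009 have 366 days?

10

Years divisible by 4 in [1969, 2009]: 1972, 1976, 1980, 1984, 1988, 1992, 1996, 2000, 2004, 2008.
2000 is divisible by 400, so still leap.
No century exceptions apply. Count: 10.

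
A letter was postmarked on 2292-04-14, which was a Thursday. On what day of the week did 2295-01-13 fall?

Sunday

Day-of-year of April 14, 2292: 105.
Day-of-year of January 13, 2295: 13.
2292 has 366 days, so 366 − 105 = 261 days remain in 2292.
Full years: 2293: 365; 2294: 365. Sum = 730.
Total: 261 + 730 + 13 = 1004 days.
1004 mod 7 = 3, so 3 days after Thursday is Sunday.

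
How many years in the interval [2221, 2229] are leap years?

Years divisible by 4 in [2221, 2229]: 2224, 2228.
No century exceptions apply. Count: 2.

2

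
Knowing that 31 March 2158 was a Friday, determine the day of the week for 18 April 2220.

Tuesday

Day-of-year of March 31, 2158: 90.
Day-of-year of April 18, 2220: 109.
2158 has 365 days, so 365 − 90 = 275 days remain in 2158.
Full years 2159–2219: 47 common + 14 leap = 47×365 + 14×366 = 22279 days.
Total: 275 + 22279 + 109 = 22663 days.
22663 mod 7 = 4, so 4 days after Friday is Tuesday.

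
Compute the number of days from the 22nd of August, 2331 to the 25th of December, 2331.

August 2331: 31 − 22 = 9 days remain.
Then September (30), October (31), November (30): 30 + 31 + 30 = 91 days.
December 1–25, 2331: 25 days.
Total: 9 + 91 + 25 = 125 days.

125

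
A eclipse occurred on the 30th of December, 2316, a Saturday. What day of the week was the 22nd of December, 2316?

Friday

Count forward from the earlier date (December 22, 2316) to the later (December 30, 2316):
Within December 2316: 30 − 22 = 8 days.
8 mod 7 = 1, so 1 day before Saturday is Friday.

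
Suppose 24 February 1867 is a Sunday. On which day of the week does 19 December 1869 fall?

February 24, 1867 → February 24, 1868: 365 days.
February 24, 1868 → February 24, 1869: 366 days (1868 is a leap year).
February 1869: 28 − 24 = 4 days remain (1869 is not a leap year, so February has 28 days).
Then 9 full months totalling 275 days.
December 1–19, 1869: 19 days.
Residual: 298 days.
Total: 1029 days.
1029 is a multiple of 7, so 19 December 1869 falls on the same weekday: Sunday.

Sunday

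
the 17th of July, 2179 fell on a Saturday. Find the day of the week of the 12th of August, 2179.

July 2179: 31 − 17 = 14 days remain.
August 1–12, 2179: 12 days.
Total: 14 + 12 = 26 days.
26 mod 7 = 5, so 5 days after Saturday is Thursday.

Thursday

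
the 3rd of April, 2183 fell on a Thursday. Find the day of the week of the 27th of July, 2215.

Thursday

Day-of-year of April 3, 2183: 93.
Day-of-year of July 27, 2215: 208.
2183 has 365 days, so 365 − 93 = 272 days remain in 2183.
Full years 2184–2214: 24 common + 7 leap = 24×365 + 7×366 = 11322 days.
Total: 272 + 11322 + 208 = 11802 days.
11802 is a multiple of 7, so the 27th of July, 2215 falls on the same weekday: Thursday.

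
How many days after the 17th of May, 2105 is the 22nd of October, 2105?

May 2105: 31 − 17 = 14 days remain.
Then June (30), July (31), August (31), September (30): 30 + 31 + 31 + 30 = 122 days.
October 1–22, 2105: 22 days.
Total: 14 + 122 + 22 = 158 days.

158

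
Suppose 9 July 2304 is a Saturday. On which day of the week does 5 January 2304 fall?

Count forward from the earlier date (January 5, 2304) to the later (July 9, 2304):
January 2304: 31 − 5 = 26 days remain.
Then February 2304 (29), March (31), April (30), May (31), June (30): 29 + 31 + 30 + 31 + 30 = 151 days.
July 1–9, 2304: 9 days.
Total: 26 + 151 + 9 = 186 days.
186 mod 7 = 4, so 4 days before Saturday is Tuesday.

Tuesday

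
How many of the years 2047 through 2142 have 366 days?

Years divisible by 4: 2048, 2052, …, 2140 — 24 in all.
Of these, 2100 is divisible by 100 but not 400, so not leap.
Leap years: 24 − 1 = 23.

23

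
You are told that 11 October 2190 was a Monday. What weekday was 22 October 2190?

Friday

Within October 2190: 22 − 11 = 11 days.
11 mod 7 = 4, so 4 days after Monday is Friday.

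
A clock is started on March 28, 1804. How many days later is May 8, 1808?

1502

Day-of-year of March 28, 1804: 88.
Day-of-year of May 8, 1808: 129.
1804 has 366 days, so 366 − 88 = 278 days remain in 1804.
Full years: 1805: 365; 1806: 365; 1807: 365. Sum = 1095.
Total: 278 + 1095 + 129 = 1502 days.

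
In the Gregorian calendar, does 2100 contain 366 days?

No

2100 is not a leap year (divisible by 100 but not 400).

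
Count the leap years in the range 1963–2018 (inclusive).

Years divisible by 4: 1964, 1968, …, 2016 — 14 in all.
2000 is divisible by 400, so still leap.
No century exceptions apply. Count: 14.

14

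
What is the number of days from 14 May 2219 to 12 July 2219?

May 2219: 31 − 14 = 17 days remain.
Then June (30): 30 days.
July 1–12, 2219: 12 days.
Total: 17 + 30 + 12 = 59 days.

59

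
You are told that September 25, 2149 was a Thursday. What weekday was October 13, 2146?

Count forward from the earlier date (October 13, 2146) to the later (September 25, 2149):
Day-of-year of October 13, 2146: 286.
Day-of-year of September 25, 2149: 268.
2146 has 365 days, so 365 − 286 = 79 days remain in 2146.
Full years: 2147: 365; 2148: 366. Sum = 731.
Total: 79 + 731 + 268 = 1078 days.
1078 is a multiple of 7, so October 13, 2146 falls on the same weekday: Thursday.

Thursday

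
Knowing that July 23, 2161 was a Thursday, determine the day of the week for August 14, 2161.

Friday

July 2161: 31 − 23 = 8 days remain.
August 1–14, 2161: 14 days.
Total: 8 + 14 = 22 days.
22 mod 7 = 1, so 1 day after Thursday is Friday.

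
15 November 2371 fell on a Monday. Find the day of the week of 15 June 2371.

Tuesday

Count forward from the earlier date (June 15, 2371) to the later (November 15, 2371):
June 2371: 30 − 15 = 15 days remain.
Then July (31), August (31), September (30), October (31): 31 + 31 + 30 + 31 = 123 days.
November 1–15, 2371: 15 days.
Total: 15 + 123 + 15 = 153 days.
153 mod 7 = 6, so 6 days before Monday is Tuesday.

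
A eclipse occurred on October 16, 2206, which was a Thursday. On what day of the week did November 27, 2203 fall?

Count forward from the earlier date (November 27, 2203) to the later (October 16, 2206):
Day-of-year of November 27, 2203: 331.
Day-of-year of October 16, 2206: 289.
2203 has 365 days, so 365 − 331 = 34 days remain in 2203.
Full years: 2204: 366; 2205: 365. Sum = 731.
Total: 34 + 731 + 289 = 1054 days.
1054 mod 7 = 4, so 4 days before Thursday is Sunday.

Sunday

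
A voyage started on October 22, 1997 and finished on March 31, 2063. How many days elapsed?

23901

Day-of-year of October 22, 1997: 295.
Day-of-year of March 31, 2063: 90.
1997 has 365 days, so 365 − 295 = 70 days remain in 1997.
Full years 1998–2062: 49 common + 16 leap = 49×365 + 16×366 = 23741 days.
Total: 70 + 23741 + 90 = 23901 days.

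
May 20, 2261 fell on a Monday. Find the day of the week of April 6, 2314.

Monday

Day-of-year of May 20, 2261: 140.
Day-of-year of April 6, 2314: 96.
2261 has 365 days, so 365 − 140 = 225 days remain in 2261.
Full years 2262–2313: 40 common + 12 leap = 40×365 + 12×366 = 18992 days.
Total: 225 + 18992 + 96 = 19313 days.
19313 is a multiple of 7, so April 6, 2314 falls on the same weekday: Monday.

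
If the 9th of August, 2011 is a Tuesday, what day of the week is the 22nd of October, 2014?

August 9, 2011 → August 9, 2012: 366 days (2012 is a leap year).
August 9, 2012 → August 9, 2013: 365 days.
August 9, 2013 → August 9, 2014: 365 days.
August 2014: 31 − 9 = 22 days remain.
Then September (30): 30 days.
October 1–22, 2014: 22 days.
Residual: 74 days.
Total: 1170 days.
1170 mod 7 = 1, so 1 day after Tuesday is Wednesday.

Wednesday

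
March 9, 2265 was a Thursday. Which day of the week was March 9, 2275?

Tuesday

From March 9, 2265 to March 9, 2275: 10 years, of which 2 contain a Feb 29 — 8×365 + 2×366 = 3652 days.
Total: 3652 days.
3652 mod 7 = 5, so 5 days after Thursday is Tuesday.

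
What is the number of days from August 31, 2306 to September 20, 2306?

August 2306: 31 − 31 = 0 days remain.
September 1–20, 2306: 20 days.
Total: 0 + 20 = 20 days.

20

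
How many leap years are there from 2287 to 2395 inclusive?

Years divisible by 4: 2288, 2292, …, 2392 — 27 in all.
Of these, 2300 is divisible by 100 but not 400, so not leap.
Leap years: 27 − 1 = 26.

26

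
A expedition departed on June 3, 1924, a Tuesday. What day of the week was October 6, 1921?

Count forward from the earlier date (October 6, 1921) to the later (June 3, 1924):
October 6, 1921 → October 6, 1922: 365 days.
October 6, 1922 → October 6, 1923: 365 days.
October 1923: 31 − 6 = 25 days remain.
Then November (30), December (31), January (31), February 1924 (29), March (31), April (30), May (31): 30 + 31 + 31 + 29 + 31 + 30 + 31 = 213 days.
June 1–3, 1924: 3 days.
Residual: 241 days.
Total: 971 days.
971 mod 7 = 5, so 5 days before Tuesday is Thursday.

Thursday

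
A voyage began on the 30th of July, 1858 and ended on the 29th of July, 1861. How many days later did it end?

1095

July 30, 1858 → July 30, 1859: 365 days.
July 30, 1859 → July 30, 1860: 366 days (1860 is a leap year).
July 1860: 31 − 30 = 1 day remains.
Then 11 full months totalling 334 days.
July 1–29, 1861: 29 days.
Residual: 364 days.
Total: 1095 days.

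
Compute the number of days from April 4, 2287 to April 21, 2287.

17

Within April 2287: 21 − 4 = 17 days.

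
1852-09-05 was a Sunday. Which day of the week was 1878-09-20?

From September 5, 1852 to September 5, 1878: 26 years, of which 6 contain a Feb 29 — 20×365 + 6×366 = 9496 days.
Within September 1878: 20 − 5 = 15 days.
Total: 9511 days.
9511 mod 7 = 5, so 5 days after Sunday is Friday.

Friday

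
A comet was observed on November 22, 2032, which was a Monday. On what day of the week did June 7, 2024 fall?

Count forward from the earlier date (June 7, 2024) to the later (November 22, 2032):
From June 7, 2024 to June 7, 2032: 8 years, of which 2 contain a Feb 29 — 6×365 + 2×366 = 2922 days.
June 2032: 30 − 7 = 23 days remain.
Then July (31), August (31), September (30), October (31): 31 + 31 + 30 + 31 = 123 days.
November 1–22, 2032: 22 days.
Residual: 168 days.
Total: 3090 days.
3090 mod 7 = 3, so 3 days before Monday is Friday.

Friday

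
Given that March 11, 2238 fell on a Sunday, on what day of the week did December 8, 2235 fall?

Tuesday

Count forward from the earlier date (December 8, 2235) to the later (March 11, 2238):
December 8, 2235 → December 8, 2236: 366 days (2236 is a leap year).
December 8, 2236 → December 8, 2237: 365 days.
December 2237: 31 − 8 = 23 days remain.
Then January (31), February 2238 (28): 31 + 28 = 59 days.
March 1–11, 2238: 11 days.
Residual: 93 days.
Total: 824 days.
824 mod 7 = 5, so 5 days before Sunday is Tuesday.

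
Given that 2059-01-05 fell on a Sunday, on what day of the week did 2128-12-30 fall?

Thursday

Day-of-year of January 5, 2059: 5.
Day-of-year of December 30, 2128: 365.
2059 has 365 days, so 365 − 5 = 360 days remain in 2059.
Full years 2060–2127: 52 common + 16 leap = 52×365 + 16×366 = 24836 days.
Total: 360 + 24836 + 365 = 25561 days.
25561 mod 7 = 4, so 4 days after Sunday is Thursday.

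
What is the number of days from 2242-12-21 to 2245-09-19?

1003

Day-of-year of December 21, 2242: 355.
Day-of-year of September 19, 2245: 262.
2242 has 365 days, so 365 − 355 = 10 days remain in 2242.
Full years: 2243: 365; 2244: 366. Sum = 731.
Total: 10 + 731 + 262 = 1003 days.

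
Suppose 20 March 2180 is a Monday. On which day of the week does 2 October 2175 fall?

Count forward from the earlier date (October 2, 2175) to the later (March 20, 2180):
Day-of-year of October 2, 2175: 275.
Day-of-year of March 20, 2180: 80.
2175 has 365 days, so 365 − 275 = 90 days remain in 2175.
Full years: 2176: 366; 2177: 365; 2178: 365; 2179: 365. Sum = 1461.
Total: 90 + 1461 + 80 = 1631 days.
1631 is a multiple of 7, so 2 October 2175 falls on the same weekday: Monday.

Monday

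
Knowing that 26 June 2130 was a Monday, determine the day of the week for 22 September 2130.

Friday

June 2130: 30 − 26 = 4 days remain.
Then July (31), August (31): 31 + 31 = 62 days.
September 1–22, 2130: 22 days.
Total: 4 + 62 + 22 = 88 days.
88 mod 7 = 4, so 4 days after Monday is Friday.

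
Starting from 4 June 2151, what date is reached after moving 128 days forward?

10 October 2151

Count 128 days after June 4, 2151:
June 2151: 30 − 4 = 26 days remain.
Then July (31), August (31), September (30): 31 + 31 + 30 = 92 days.
October 1–10, 2151: 10 days.
Total: 26 + 92 + 10 = 128 days.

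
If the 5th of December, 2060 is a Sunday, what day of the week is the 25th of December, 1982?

Saturday

Count forward from the earlier date (December 25, 1982) to the later (December 5, 2060):
From December 25, 1982 to December 25, 2059: 77 years, of which 19 contain a Feb 29 — 58×365 + 19×366 = 28124 days.
(2000 is a leap year (divisible by 400).)
December 2059: 31 − 25 = 6 days remain.
Then 11 full months totalling 335 days.
December 1–5, 2060: 5 days.
Residual: 346 days.
Total: 28470 days.
28470 mod 7 = 1, so 1 day before Sunday is Saturday.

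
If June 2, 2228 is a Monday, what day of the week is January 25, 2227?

Count forward from the earlier date (January 25, 2227) to the later (June 2, 2228):
January 2227: 31 − 25 = 6 days remain.
Then 16 full months totalling 486 days.
June 1–2, 2228: 2 days.
Total: 6 + 486 + 2 = 494 days.
494 mod 7 = 4, so 4 days before Monday is Thursday.

Thursday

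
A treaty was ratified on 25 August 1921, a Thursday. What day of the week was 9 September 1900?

Count forward from the earlier date (September 9, 1900) to the later (August 25, 1921):
From September 9, 1900 to September 9, 1920: 20 years, of which 5 contain a Feb 29 — 15×365 + 5×366 = 7305 days.
September 1920: 30 − 9 = 21 days remain.
Then 10 full months totalling 304 days.
August 1–25, 1921: 25 days.
Residual: 350 days.
Total: 7655 days.
7655 mod 7 = 4, so 4 days before Thursday is Sunday.

Sunday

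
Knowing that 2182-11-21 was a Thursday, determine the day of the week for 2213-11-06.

From November 21, 2182 to November 21, 2212: 30 years, of which 7 contain a Feb 29 — 23×365 + 7×366 = 10957 days.
(2200 is not a leap year (divisible by 100 but not 400).)
November 2212: 30 − 21 = 9 days remain.
Then 11 full months totalling 335 days.
November 1–6, 2213: 6 days.
Residual: 350 days.
Total: 11307 days.
11307 mod 7 = 2, so 2 days after Thursday is Saturday.

Saturday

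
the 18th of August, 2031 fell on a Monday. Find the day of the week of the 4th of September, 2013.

Wednesday

Count forward from the earlier date (September 4, 2013) to the later (August 18, 2031):
Day-of-year of September 4, 2013: 247.
Day-of-year of August 18, 2031: 230.
2013 has 365 days, so 365 − 247 = 118 days remain in 2013.
Full years 2014–2030: 13 common + 4 leap = 13×365 + 4×366 = 6209 days.
Total: 118 + 6209 + 230 = 6557 days.
6557 mod 7 = 5, so 5 days before Monday is Wednesday.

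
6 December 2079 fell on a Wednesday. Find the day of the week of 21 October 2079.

Count forward from the earlier date (October 21, 2079) to the later (December 6, 2079):
October 2079: 31 − 21 = 10 days remain.
Then November (30): 30 days.
December 1–6, 2079: 6 days.
Total: 10 + 30 + 6 = 46 days.
46 mod 7 = 4, so 4 days before Wednesday is Saturday.

Saturday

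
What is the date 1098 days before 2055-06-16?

2052-06-13

Count 1098 days before June 16, 2055:
Day-of-year of June 13, 2052: 165.
Day-of-year of June 16, 2055: 167.
2052 has 366 days, so 366 − 165 = 201 days remain in 2052.
Full years: 2053: 365; 2054: 365. Sum = 730.
Total: 201 + 730 + 167 = 1098 days.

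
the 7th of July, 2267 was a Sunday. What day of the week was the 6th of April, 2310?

Wednesday

From July 7, 2267 to July 7, 2309: 42 years, of which 10 contain a Feb 29 — 32×365 + 10×366 = 15340 days.
(2300 is not a leap year (divisible by 100 but not 400).)
July 2309: 31 − 7 = 24 days remain.
Then August (31), September (30), October (31), November (30), December (31), January (31), February 2310 (28), March (31): 31 + 30 + 31 + 30 + 31 + 31 + 28 + 31 = 243 days.
April 1–6, 2310: 6 days.
Residual: 273 days.
Total: 15613 days.
15613 mod 7 = 3, so 3 days after Sunday is Wednesday.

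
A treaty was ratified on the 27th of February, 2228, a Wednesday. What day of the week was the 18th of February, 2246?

Day-of-year of February 27, 2228: 58.
Day-of-year of February 18, 2246: 49.
2228 has 366 days, so 366 − 58 = 308 days remain in 2228.
Full years 2229–2245: 13 common + 4 leap = 13×365 + 4×366 = 6209 days.
Total: 308 + 6209 + 49 = 6566 days.
6566 is a multiple of 7, so the 18th of February, 2246 falls on the same weekday: Wednesday.

Wednesday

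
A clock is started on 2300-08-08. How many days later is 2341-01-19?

14774

Day-of-year of August 8, 2300: 220.
Day-of-year of January 19, 2341: 19.
2300 has 365 days, so 365 − 220 = 145 days remain in 2300.
Full years 2301–2340: 30 common + 10 leap = 30×365 + 10×366 = 14610 days.
Total: 145 + 14610 + 19 = 14774 days.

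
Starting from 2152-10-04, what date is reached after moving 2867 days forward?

2160-08-10

Count 2867 days after October 4, 2152:
From October 4, 2152 to October 4, 2159: 7 years, of which 1 contains a Feb 29 — 6×365 + 1×366 = 2556 days.
October 2159: 31 − 4 = 27 days remain.
Then 9 full months totalling 274 days.
August 1–10, 2160: 10 days.
Residual: 311 days.
Total: 2867 days.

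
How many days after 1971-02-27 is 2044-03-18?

26683

From February 27, 1971 to February 27, 2044: 73 years, of which 18 contain a Feb 29 — 55×365 + 18×366 = 26663 days.
(2000 is a leap year (divisible by 400).)
February 2044: 29 − 27 = 2 days remain (2044 is a leap year, so February has 29 days).
March 1–18, 2044: 18 days.
Residual: 20 days.
Total: 26683 days.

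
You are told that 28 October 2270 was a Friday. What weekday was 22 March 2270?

Count forward from the earlier date (March 22, 2270) to the later (October 28, 2270):
March 2270: 31 − 22 = 9 days remain.
Then April (30), May (31), June (30), July (31), August (31), September (30): 30 + 31 + 30 + 31 + 31 + 30 = 183 days.
October 1–28, 2270: 28 days.
Total: 9 + 183 + 28 = 220 days.
220 mod 7 = 3, so 3 days before Friday is Tuesday.

Tuesday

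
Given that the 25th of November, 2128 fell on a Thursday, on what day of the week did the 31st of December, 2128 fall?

November 2128: 30 − 25 = 5 days remain.
December 1–31, 2128: 31 days.
Total: 5 + 31 = 36 days.
36 mod 7 = 1, so 1 day after Thursday is Friday.

Friday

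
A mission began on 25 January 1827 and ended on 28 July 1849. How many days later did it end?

8220

Day-of-year of January 25, 1827: 25.
Day-of-year of July 28, 1849: 209.
1827 has 365 days, so 365 − 25 = 340 days remain in 1827.
Full years 1828–1848: 15 common + 6 leap = 15×365 + 6×366 = 7671 days.
Total: 340 + 7671 + 209 = 8220 days.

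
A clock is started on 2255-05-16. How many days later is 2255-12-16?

May 2255: 31 − 16 = 15 days remain.
Then June (30), July (31), August (31), September (30), October (31), November (30): 30 + 31 + 31 + 30 + 31 + 30 = 183 days.
December 1–16, 2255: 16 days.
Total: 15 + 183 + 16 = 214 days.

214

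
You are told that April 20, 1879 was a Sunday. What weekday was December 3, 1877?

Monday

Count forward from the earlier date (December 3, 1877) to the later (April 20, 1879):
December 1877: 31 − 3 = 28 days remain.
Then 15 full months totalling 455 days.
April 1–20, 1879: 20 days.
Total: 28 + 455 + 20 = 503 days.
503 mod 7 = 6, so 6 days before Sunday is Monday.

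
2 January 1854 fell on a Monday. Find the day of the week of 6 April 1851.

Sunday

Count forward from the earlier date (April 6, 1851) to the later (January 2, 1854):
Day-of-year of April 6, 1851: 96.
Day-of-year of January 2, 1854: 2.
1851 has 365 days, so 365 − 96 = 269 days remain in 1851.
Full years: 1852: 366; 1853: 365. Sum = 731.
Total: 269 + 731 + 2 = 1002 days.
1002 mod 7 = 1, so 1 day before Monday is Sunday.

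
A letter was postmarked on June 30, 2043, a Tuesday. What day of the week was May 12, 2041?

Count forward from the earlier date (May 12, 2041) to the later (June 30, 2043):
Day-of-year of May 12, 2041: 132.
Day-of-year of June 30, 2043: 181.
2041 has 365 days, so 365 − 132 = 233 days remain in 2041.
Full years: 2042: 365. Sum = 365.
Total: 233 + 365 + 181 = 779 days.
779 mod 7 = 2, so 2 days before Tuesday is Sunday.

Sunday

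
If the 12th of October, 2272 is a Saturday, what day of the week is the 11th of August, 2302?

Monday

Day-of-year of October 12, 2272: 286.
Day-of-year of August 11, 2302: 223.
2272 has 366 days, so 366 − 286 = 80 days remain in 2272.
Full years 2273–2301: 23 common + 6 leap = 23×365 + 6×366 = 10591 days.
Total: 80 + 10591 + 223 = 10894 days.
10894 mod 7 = 2, so 2 days after Saturday is Monday.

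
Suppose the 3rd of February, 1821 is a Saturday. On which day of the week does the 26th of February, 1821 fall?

Monday

Within February 1821: 26 − 3 = 23 days.
23 mod 7 = 2, so 2 days after Saturday is Monday.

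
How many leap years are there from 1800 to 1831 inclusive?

Years divisible by 4 in [1800, 1831]: 1800, 1804, 1808, 1812, 1816, 1820, 1824, 1828.
Of these, 1800 is divisible by 100 but not 400, so not leap.
Leap years: 8 − 1 = 7.

7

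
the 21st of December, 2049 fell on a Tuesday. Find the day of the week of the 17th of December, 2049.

Count forward from the earlier date (December 17, 2049) to the later (December 21, 2049):
Within December 2049: 21 − 17 = 4 days.
4 mod 7 = 4, so 4 days before Tuesday is Friday.

Friday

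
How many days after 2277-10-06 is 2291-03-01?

4894

From October 6, 2277 to October 6, 2290: 13 years, of which 3 contain a Feb 29 — 10×365 + 3×366 = 4748 days.
October 2290: 31 − 6 = 25 days remain.
Then November (30), December (31), January (31), February 2291 (28): 30 + 31 + 31 + 28 = 120 days.
March 1, 2291: 1 day.
Residual: 146 days.
Total: 4894 days.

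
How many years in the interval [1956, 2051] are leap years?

24

Years divisible by 4: 1956, 1960, …, 2048 — 24 in all.
2000 is divisible by 400, so still leap.
No century exceptions apply. Count: 24.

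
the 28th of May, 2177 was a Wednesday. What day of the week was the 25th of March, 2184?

Thursday

May 28, 2177 → May 28, 2178: 365 days.
May 28, 2178 → May 28, 2179: 365 days.
May 28, 2179 → May 28, 2180: 366 days (2180 is a leap year).
May 28, 2180 → May 28, 2181: 365 days.
May 28, 2181 → May 28, 2182: 365 days.
May 28, 2182 → May 28, 2183: 365 days.
May 2183: 31 − 28 = 3 days remain.
Then 9 full months totalling 274 days.
March 1–25, 2184: 25 days.
Residual: 302 days.
Total: 2493 days.
2493 mod 7 = 1, so 1 day after Wednesday is Thursday.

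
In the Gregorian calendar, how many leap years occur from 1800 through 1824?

6

Years divisible by 4 in [1800, 1824]: 1800, 1804, 1808, 1812, 1816, 1820, 1824.
Of these, 1800 is divisible by 100 but not 400, so not leap.
Leap years: 7 − 1 = 6.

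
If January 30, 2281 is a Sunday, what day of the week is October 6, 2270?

Thursday

Count forward from the earlier date (October 6, 2270) to the later (January 30, 2281):
Day-of-year of October 6, 2270: 279.
Day-of-year of January 30, 2281: 30.
2270 has 365 days, so 365 − 279 = 86 days remain in 2270.
Full years 2271–2280: 7 common + 3 leap = 7×365 + 3×366 = 3653 days.
Total: 86 + 3653 + 30 = 3769 days.
3769 mod 7 = 3, so 3 days before Sunday is Thursday.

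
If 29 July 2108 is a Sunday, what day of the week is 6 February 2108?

Monday

Count forward from the earlier date (February 6, 2108) to the later (July 29, 2108):
February 2108: 29 − 6 = 23 days remain (2108 is a leap year, so February has 29 days).
Then March (31), April (30), May (31), June (30): 31 + 30 + 31 + 30 = 122 days.
July 1–29, 2108: 29 days.
Total: 23 + 122 + 29 = 174 days.
174 mod 7 = 6, so 6 days before Sunday is Monday.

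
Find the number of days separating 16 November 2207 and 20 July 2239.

Day-of-year of November 16, 2207: 320.
Day-of-year of July 20, 2239: 201.
2207 has 365 days, so 365 − 320 = 45 days remain in 2207.
Full years 2208–2238: 23 common + 8 leap = 23×365 + 8×366 = 11323 days.
Total: 45 + 11323 + 201 = 11569 days.

11569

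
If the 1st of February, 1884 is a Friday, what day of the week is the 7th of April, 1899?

From February 1, 1884 to February 1, 1899: 15 years, of which 4 contain a Feb 29 — 11×365 + 4×366 = 5479 days.
February 1899: 28 − 1 = 27 days remain (1899 is not a leap year, so February has 28 days).
Then March (31): 31 days.
April 1–7, 1899: 7 days.
Residual: 65 days.
Total: 5544 days.
5544 is a multiple of 7, so the 7th of April, 1899 falls on the same weekday: Friday.

Friday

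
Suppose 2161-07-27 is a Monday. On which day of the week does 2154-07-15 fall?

Monday

Count forward from the earlier date (July 15, 2154) to the later (July 27, 2161):
Day-of-year of July 15, 2154: 196.
Day-of-year of July 27, 2161: 208.
2154 has 365 days, so 365 − 196 = 169 days remain in 2154.
Full years: 2155: 365; 2156: 366; 2157: 365; 2158: 365; 2159: 365; 2160: 366. Sum = 2192.
Total: 169 + 2192 + 208 = 2569 days.
2569 is a multiple of 7, so 2154-07-15 falls on the same weekday: Monday.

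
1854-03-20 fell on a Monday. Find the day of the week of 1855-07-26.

Thursday

March 20, 1854 → March 20, 1855: 365 days.
March 1855: 31 − 20 = 11 days remain.
Then April (30), May (31), June (30): 30 + 31 + 30 = 91 days.
July 1–26, 1855: 26 days.
Residual: 128 days.
Total: 493 days.
493 mod 7 = 3, so 3 days after Monday is Thursday.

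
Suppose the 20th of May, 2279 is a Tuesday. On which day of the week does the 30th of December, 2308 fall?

Wednesday

From May 20, 2279 to May 20, 2308: 29 years, of which 7 contain a Feb 29 — 22×365 + 7×366 = 10592 days.
(2300 is not a leap year (divisible by 100 but not 400).)
May 2308: 31 − 20 = 11 days remain.
Then June (30), July (31), August (31), September (30), October (31), November (30): 30 + 31 + 31 + 30 + 31 + 30 = 183 days.
December 1–30, 2308: 30 days.
Residual: 224 days.
Total: 10816 days.
10816 mod 7 = 1, so 1 day after Tuesday is Wednesday.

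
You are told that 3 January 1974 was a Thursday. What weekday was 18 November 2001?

From January 3, 1974 to January 3, 2001: 27 years, of which 7 contain a Feb 29 — 20×365 + 7×366 = 9862 days.
(2000 is a leap year (divisible by 400).)
January 2001: 31 − 3 = 28 days remain.
Then 9 full months totalling 273 days.
November 1–18, 2001: 18 days.
Residual: 319 days.
Total: 10181 days.
10181 mod 7 = 3, so 3 days after Thursday is Sunday.

Sunday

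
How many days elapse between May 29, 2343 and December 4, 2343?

189

May 2343: 31 − 29 = 2 days remain.
Then June (30), July (31), August (31), September (30), October (31), November (30): 30 + 31 + 31 + 30 + 31 + 30 = 183 days.
December 1–4, 2343: 4 days.
Total: 2 + 183 + 4 = 189 days.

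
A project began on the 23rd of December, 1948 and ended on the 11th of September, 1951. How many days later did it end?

992

December 23, 1948 → December 23, 1949: 365 days.
December 23, 1949 → December 23, 1950: 365 days.
December 1950: 31 − 23 = 8 days remain.
Then January (31), February 1951 (28), March (31), April (30), May (31), June (30), July (31), August (31): 31 + 28 + 31 + 30 + 31 + 30 + 31 + 31 = 243 days.
September 1–11, 1951: 11 days.
Residual: 262 days.
Total: 992 days.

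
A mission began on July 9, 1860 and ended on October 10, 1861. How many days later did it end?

458

July 1860: 31 − 9 = 22 days remain.
Then 14 full months totalling 426 days.
October 1–10, 1861: 10 days.
Total: 22 + 426 + 10 = 458 days.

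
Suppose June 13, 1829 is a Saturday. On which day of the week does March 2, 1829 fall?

Monday

Count forward from the earlier date (March 2, 1829) to the later (June 13, 1829):
March 1829: 31 − 2 = 29 days remain.
Then April (30), May (31): 30 + 31 = 61 days.
June 1–13, 1829: 13 days.
Total: 29 + 61 + 13 = 103 days.
103 mod 7 = 5, so 5 days before Saturday is Monday.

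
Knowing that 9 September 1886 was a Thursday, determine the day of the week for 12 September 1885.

Saturday

Count forward from the earlier date (September 12, 1885) to the later (September 9, 1886):
September 1885: 30 − 12 = 18 days remain.
Then 11 full months totalling 335 days.
September 1–9, 1886: 9 days.
Residual: 362 days.
Total: 362 days.
362 mod 7 = 5, so 5 days before Thursday is Saturday.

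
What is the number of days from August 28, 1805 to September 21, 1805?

August 1805: 31 − 28 = 3 days remain.
September 1–21, 1805: 21 days.
Total: 3 + 21 = 24 days.

24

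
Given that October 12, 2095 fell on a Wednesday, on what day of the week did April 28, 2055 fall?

Count forward from the earlier date (April 28, 2055) to the later (October 12, 2095):
Day-of-year of April 28, 2055: 118.
Day-of-year of October 12, 2095: 285.
2055 has 365 days, so 365 − 118 = 247 days remain in 2055.
Full years 2056–2094: 29 common + 10 leap = 29×365 + 10×366 = 14245 days.
Total: 247 + 14245 + 285 = 14777 days.
14777 is a multiple of 7, so April 28, 2055 falls on the same weekday: Wednesday.

Wednesday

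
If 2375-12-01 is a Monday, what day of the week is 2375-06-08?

Sunday

Count forward from the earlier date (June 8, 2375) to the later (December 1, 2375):
June 2375: 30 − 8 = 22 days remain.
Then July (31), August (31), September (30), October (31), November (30): 31 + 31 + 30 + 31 + 30 = 153 days.
December 1, 2375: 1 day.
Total: 22 + 153 + 1 = 176 days.
176 mod 7 = 1, so 1 day before Monday is Sunday.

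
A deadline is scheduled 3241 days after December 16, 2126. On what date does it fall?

October 31, 2135

Count 3241 days after December 16, 2126:
From December 16, 2126 to December 16, 2134: 8 years, of which 2 contain a Feb 29 — 6×365 + 2×366 = 2922 days.
December 2134: 31 − 16 = 15 days remain.
Then 9 full months totalling 273 days.
October 1–31, 2135: 31 days.
Residual: 319 days.
Total: 3241 days.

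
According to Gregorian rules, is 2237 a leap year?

No

2237 is not a leap year.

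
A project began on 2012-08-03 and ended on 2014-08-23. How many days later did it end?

750

Day-of-year of August 3, 2012: 216.
Day-of-year of August 23, 2014: 235.
2012 has 366 days, so 366 − 216 = 150 days remain in 2012.
Full years: 2013: 365. Sum = 365.
Total: 150 + 365 + 235 = 750 days.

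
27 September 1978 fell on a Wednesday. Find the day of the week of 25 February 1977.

Count forward from the earlier date (February 25, 1977) to the later (September 27, 1978):
February 1977: 28 − 25 = 3 days remain (1977 is not a leap year, so February has 28 days).
Then 18 full months totalling 549 days.
September 1–27, 1978: 27 days.
Total: 3 + 549 + 27 = 579 days.
579 mod 7 = 5, so 5 days before Wednesday is Friday.

Friday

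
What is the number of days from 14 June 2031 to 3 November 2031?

142

June 2031: 30 − 14 = 16 days remain.
Then July (31), August (31), September (30), October (31): 31 + 31 + 30 + 31 = 123 days.
November 1–3, 2031: 3 days.
Total: 16 + 123 + 3 = 142 days.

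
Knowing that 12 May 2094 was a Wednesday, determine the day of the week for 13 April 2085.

Friday

Count forward from the earlier date (April 13, 2085) to the later (May 12, 2094):
Day-of-year of April 13, 2085: 103.
Day-of-year of May 12, 2094: 132.
2085 has 365 days, so 365 − 103 = 262 days remain in 2085.
Full years 2086–2093: 6 common + 2 leap = 6×365 + 2×366 = 2922 days.
Total: 262 + 2922 + 132 = 3316 days.
3316 mod 7 = 5, so 5 days before Wednesday is Friday.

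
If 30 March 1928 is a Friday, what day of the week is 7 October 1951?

Sunday

From March 30, 1928 to March 30, 1951: 23 years, of which 5 contain a Feb 29 — 18×365 + 5×366 = 8400 days.
March 1951: 31 − 30 = 1 day remains.
Then April (30), May (31), June (30), July (31), August (31), September (30): 30 + 31 + 30 + 31 + 31 + 30 = 183 days.
October 1–7, 1951: 7 days.
Residual: 191 days.
Total: 8591 days.
8591 mod 7 = 2, so 2 days after Friday is Sunday.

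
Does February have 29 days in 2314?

2314 is not a leap year.

No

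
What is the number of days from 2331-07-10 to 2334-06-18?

July 10, 2331 → July 10, 2332: 366 days (2332 is a leap year).
July 10, 2332 → July 10, 2333: 365 days.
July 2333: 31 − 10 = 21 days remain.
Then 10 full months totalling 304 days.
June 1–18, 2334: 18 days.
Residual: 343 days.
Total: 1074 days.

1074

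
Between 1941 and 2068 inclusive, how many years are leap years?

32

Years divisible by 4: 1944, 1948, …, 2068 — 32 in all.
2000 is divisible by 400, so still leap.
No century exceptions apply. Count: 32.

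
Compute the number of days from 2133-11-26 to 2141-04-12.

Day-of-year of November 26, 2133: 330.
Day-of-year of April 12, 2141: 102.
2133 has 365 days, so 365 − 330 = 35 days remain in 2133.
Full years 2134–2140: 5 common + 2 leap = 5×365 + 2×366 = 2557 days.
Total: 35 + 2557 + 102 = 2694 days.

2694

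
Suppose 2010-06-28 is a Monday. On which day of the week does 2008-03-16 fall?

Sunday

Count forward from the earlier date (March 16, 2008) to the later (June 28, 2010):
Day-of-year of March 16, 2008: 76.
Day-of-year of June 28, 2010: 179.
2008 has 366 days, so 366 − 76 = 290 days remain in 2008.
Full years: 2009: 365. Sum = 365.
Total: 290 + 365 + 179 = 834 days.
834 mod 7 = 1, so 1 day before Monday is Sunday.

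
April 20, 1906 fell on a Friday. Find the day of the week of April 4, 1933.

Tuesday

From April 20, 1906 to April 20, 1932: 26 years, of which 7 contain a Feb 29 — 19×365 + 7×366 = 9497 days.
April 1932: 30 − 20 = 10 days remain.
Then 11 full months totalling 335 days.
April 1–4, 1933: 4 days.
Residual: 349 days.
Total: 9846 days.
9846 mod 7 = 4, so 4 days after Friday is Tuesday.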